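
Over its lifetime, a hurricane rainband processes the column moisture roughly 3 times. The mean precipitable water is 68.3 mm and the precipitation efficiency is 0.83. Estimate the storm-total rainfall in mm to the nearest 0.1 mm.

Each cycle deposits ε × PW = 0.83 × 68.3 = 56.689 mm.
Over 3 cycles: 3 × 56.689 = 170.1 mm.

rainfall ≈ 170.1 mm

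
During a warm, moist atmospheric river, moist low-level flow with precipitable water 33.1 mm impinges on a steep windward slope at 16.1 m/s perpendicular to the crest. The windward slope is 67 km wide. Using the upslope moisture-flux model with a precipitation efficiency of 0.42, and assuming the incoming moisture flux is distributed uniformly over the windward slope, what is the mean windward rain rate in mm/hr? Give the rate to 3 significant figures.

Incoming column moisture flux per unit ridge length: F = V × PW = 16.1 × 33.1 = 532.91 mm·m/s.
Spread over the 67 km slope with efficiency ε = 0.42: R = ε·F/W = 0.42 × 532.91 / 67000 m = 3.341e-03 mm/s.
R = 3.341e-03 × 3600 = 12.0 mm/hr.

R ≈ 12.0 mm/hr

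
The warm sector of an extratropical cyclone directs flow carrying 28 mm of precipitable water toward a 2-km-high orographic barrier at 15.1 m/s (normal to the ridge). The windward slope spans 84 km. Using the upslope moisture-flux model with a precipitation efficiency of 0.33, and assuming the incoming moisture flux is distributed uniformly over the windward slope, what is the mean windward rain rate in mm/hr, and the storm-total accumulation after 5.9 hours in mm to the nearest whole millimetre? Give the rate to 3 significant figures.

Incoming column moisture flux per unit ridge length: F = V × PW = 15.1 × 28 = 422.8 mm·m/s.
Spread over the 84 km slope with efficiency ε = 0.33: R = ε·F/W = 0.33 × 422.8 / 84000 m = 1.661e-03 mm/s.
R = 1.661e-03 × 3600 = 5.98 mm/hr.
Over 5.9 h: total = 5.98 × 5.9 = 35.282 ≈ 35 mm.

R ≈ 5.98 mm/hr; total ≈ 35 mm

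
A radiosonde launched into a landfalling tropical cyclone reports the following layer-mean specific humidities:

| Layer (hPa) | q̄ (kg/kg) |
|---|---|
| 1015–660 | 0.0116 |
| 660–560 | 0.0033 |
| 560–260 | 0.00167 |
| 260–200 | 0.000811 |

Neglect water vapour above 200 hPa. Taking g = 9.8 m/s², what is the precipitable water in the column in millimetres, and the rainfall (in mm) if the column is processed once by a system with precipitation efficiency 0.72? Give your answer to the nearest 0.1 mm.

PW ≈ 51.0 mm; rainfall ≈ 36.7 mm

Precipitable water is the column-integrated vapour mass per unit area: PW = (1/g) Σ q̄ Δp, with q in kg/kg and Δp in Pa (1 kg/m² of water = 1 mm).
Layer 1015–660 hPa: Δp = 355 hPa = 35500 Pa, q̄ = 0.0116 kg/kg → 0.0116 × 35500 / 9.8 = 42.02 mm
Layer 660–560 hPa: Δp = 100 hPa = 10000 Pa, q̄ = 0.0033 kg/kg → 0.0033 × 10000 / 9.8 = 3.37 mm
Layer 560–260 hPa: Δp = 300 hPa = 30000 Pa, q̄ = 0.00167 kg/kg → 0.00167 × 30000 / 9.8 = 5.11 mm
Layer 260–200 hPa: Δp = 60 hPa = 6000 Pa, q̄ = 0.000811 kg/kg → 0.000811 × 6000 / 9.8 = 0.50 mm
PW = 42.02 + 3.37 + 5.11 + 0.50 = 51.00 ≈ 51.0 mm.
Rainfall = ε × PW = 0.72 × 51.0 = 36.7 mm.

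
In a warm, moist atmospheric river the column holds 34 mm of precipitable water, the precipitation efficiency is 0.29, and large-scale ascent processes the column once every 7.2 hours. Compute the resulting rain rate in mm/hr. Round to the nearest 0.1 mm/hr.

Each overturning extracts ε × PW = 0.29 × 34 = 9.86 mm.
Rate = ε·PW / τ = 9.86 / 7.2 h = 1.4 mm/hr.

R ≈ 1.4 mm/hr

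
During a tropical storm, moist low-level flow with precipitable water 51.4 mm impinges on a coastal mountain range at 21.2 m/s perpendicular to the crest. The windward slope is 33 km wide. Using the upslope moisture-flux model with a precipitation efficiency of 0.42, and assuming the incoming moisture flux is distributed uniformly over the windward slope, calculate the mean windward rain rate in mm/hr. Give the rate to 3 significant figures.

Incoming column moisture flux per unit ridge length: F = V × PW = 21.2 × 51.4 = 1089.68 mm·m/s.
Spread over the 33 km slope with efficiency ε = 0.42: R = ε·F/W = 0.42 × 1089.68 / 33000 m = 1.387e-02 mm/s.
R = 1.387e-02 × 3600 = 49.9 mm/hr.

R ≈ 49.9 mm/hr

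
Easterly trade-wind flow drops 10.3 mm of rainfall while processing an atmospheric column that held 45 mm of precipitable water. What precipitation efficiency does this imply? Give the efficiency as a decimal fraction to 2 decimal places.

ε = rainfall / PW = 10.3 / 45 = 0.23.

ε ≈ 0.23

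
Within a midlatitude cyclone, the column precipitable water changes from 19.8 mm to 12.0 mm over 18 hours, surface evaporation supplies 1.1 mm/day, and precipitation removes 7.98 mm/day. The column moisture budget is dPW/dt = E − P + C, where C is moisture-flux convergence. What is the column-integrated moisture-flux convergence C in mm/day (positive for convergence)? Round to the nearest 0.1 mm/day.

dPW/dt = (12.0 − 19.8) mm / (18/24 day) = -10.400 mm/day.
C = dPW/dt − E + P = (-10.400) − 1.1 + 7.98 = -3.5 mm/day.

C ≈ -3.5 mm/day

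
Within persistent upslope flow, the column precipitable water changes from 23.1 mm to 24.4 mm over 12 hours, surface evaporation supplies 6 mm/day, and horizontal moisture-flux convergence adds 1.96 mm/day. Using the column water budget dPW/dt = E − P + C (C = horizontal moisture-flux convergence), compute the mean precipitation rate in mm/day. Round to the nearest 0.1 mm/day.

P ≈ 5.4 mm/day

dPW/dt = (24.4 − 23.1) mm / (12/24 day) = +2.600 mm/day.
P = E + C − dPW/dt = 6 + (1.96) − (+2.600) = 5.4 mm/day.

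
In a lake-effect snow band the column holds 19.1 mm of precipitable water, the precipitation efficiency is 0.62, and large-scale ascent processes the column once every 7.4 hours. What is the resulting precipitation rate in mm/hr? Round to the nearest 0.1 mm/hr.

R ≈ 1.6 mm/hr

Each overturning extracts ε × PW = 0.62 × 19.1 = 11.842 mm.
Rate = ε·PW / τ = 11.842 / 7.4 h = 1.6 mm/hr.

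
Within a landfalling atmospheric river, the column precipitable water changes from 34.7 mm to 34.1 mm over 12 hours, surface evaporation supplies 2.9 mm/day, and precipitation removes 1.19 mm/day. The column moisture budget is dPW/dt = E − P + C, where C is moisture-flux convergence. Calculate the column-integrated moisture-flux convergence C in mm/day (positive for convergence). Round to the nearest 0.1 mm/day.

dPW/dt = (34.1 − 34.7) mm / (12/24 day) = -1.200 mm/day.
C = dPW/dt − E + P = (-1.200) − 2.9 + 1.19 = -2.9 mm/day.

C ≈ -2.9 mm/day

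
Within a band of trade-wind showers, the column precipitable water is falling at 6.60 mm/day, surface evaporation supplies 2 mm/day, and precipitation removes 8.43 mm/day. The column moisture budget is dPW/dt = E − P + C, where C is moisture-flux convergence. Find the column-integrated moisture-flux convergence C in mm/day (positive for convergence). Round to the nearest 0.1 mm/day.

C ≈ -0.2 mm/day

dPW/dt = -6.60 mm/day.
C = dPW/dt − E + P = (-6.60) − 2 + 8.43 = -0.2 mm/day.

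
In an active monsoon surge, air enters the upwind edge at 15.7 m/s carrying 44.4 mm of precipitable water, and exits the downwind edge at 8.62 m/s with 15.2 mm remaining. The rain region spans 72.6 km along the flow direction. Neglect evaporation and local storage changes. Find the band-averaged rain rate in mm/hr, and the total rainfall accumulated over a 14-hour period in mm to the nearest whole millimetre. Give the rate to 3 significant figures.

R ≈ 28.1 mm/hr; total ≈ 393 mm

Column moisture flux per unit crosswind length is F = V × PW.
Inflow: F_in = 15.7 × 44.4 = 697.08 mm·m/s
Outflow: F_out = 8.62 × 15.2 = 131.024 mm·m/s
Steady-state rate R = (F_in − F_out)/L = (697.08 − 131.024) / 72600 m = 7.797e-03 mm/s.
R = 7.797e-03 × 3600 = 28.1 mm/hr.
Over 14 h: total = 28.1 × 14 = 393.4 ≈ 393 mm.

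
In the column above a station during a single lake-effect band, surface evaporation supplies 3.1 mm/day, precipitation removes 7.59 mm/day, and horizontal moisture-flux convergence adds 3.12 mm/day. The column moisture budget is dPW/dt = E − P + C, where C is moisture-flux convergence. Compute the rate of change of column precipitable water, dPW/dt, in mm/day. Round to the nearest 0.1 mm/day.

dPW/dt = E − P + C = 3.1 − 7.59 + (3.12) = -1.4 mm/day.

dPW/dt ≈ -1.4 mm/day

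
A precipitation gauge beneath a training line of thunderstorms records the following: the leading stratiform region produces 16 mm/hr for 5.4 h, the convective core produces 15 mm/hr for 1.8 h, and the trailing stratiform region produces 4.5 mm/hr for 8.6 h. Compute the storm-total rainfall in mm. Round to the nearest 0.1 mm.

total ≈ 152.1 mm

Total = Σ Rᵢ Δtᵢ = 16 × 5.4 + 15 × 1.8 + 4.5 × 8.6
      = 86.4 + 27 + 38.7 = 152.1 mm.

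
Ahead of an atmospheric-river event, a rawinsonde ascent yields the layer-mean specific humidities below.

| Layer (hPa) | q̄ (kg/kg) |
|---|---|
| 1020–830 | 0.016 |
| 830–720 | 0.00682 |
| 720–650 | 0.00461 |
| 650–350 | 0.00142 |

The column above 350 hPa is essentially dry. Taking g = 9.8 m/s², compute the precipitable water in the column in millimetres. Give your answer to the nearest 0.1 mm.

PW ≈ 46.3 mm

Precipitable water is the column-integrated vapour mass per unit area: PW = (1/g) Σ q̄ Δp, with q in kg/kg and Δp in Pa (1 kg/m² of water = 1 mm).
Layer 1020–830 hPa: Δp = 190 hPa = 19000 Pa, q̄ = 0.016 kg/kg → 0.016 × 19000 / 9.8 = 31.02 mm
Layer 830–720 hPa: Δp = 110 hPa = 11000 Pa, q̄ = 0.00682 kg/kg → 0.00682 × 11000 / 9.8 = 7.66 mm
Layer 720–650 hPa: Δp = 70 hPa = 7000 Pa, q̄ = 0.00461 kg/kg → 0.00461 × 7000 / 9.8 = 3.29 mm
Layer 650–350 hPa: Δp = 300 hPa = 30000 Pa, q̄ = 0.00142 kg/kg → 0.00142 × 30000 / 9.8 = 4.35 mm
PW = 31.02 + 7.66 + 3.29 + 4.35 = 46.32 ≈ 46.3 mm.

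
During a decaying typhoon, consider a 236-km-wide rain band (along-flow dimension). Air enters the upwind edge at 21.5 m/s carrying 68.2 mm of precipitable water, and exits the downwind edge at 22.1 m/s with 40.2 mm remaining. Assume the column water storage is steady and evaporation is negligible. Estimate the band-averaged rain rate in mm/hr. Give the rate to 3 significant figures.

R ≈ 8.82 mm/hr

Column moisture flux per unit crosswind length is F = V × PW.
Inflow: F_in = 21.5 × 68.2 = 1466.3 mm·m/s
Outflow: F_out = 22.1 × 40.2 = 888.42 mm·m/s
Steady-state rate R = (F_in − F_out)/L = (1466.3 − 888.42) / 236000 m = 2.449e-03 mm/s.
R = 2.449e-03 × 3600 = 8.82 mm/hr.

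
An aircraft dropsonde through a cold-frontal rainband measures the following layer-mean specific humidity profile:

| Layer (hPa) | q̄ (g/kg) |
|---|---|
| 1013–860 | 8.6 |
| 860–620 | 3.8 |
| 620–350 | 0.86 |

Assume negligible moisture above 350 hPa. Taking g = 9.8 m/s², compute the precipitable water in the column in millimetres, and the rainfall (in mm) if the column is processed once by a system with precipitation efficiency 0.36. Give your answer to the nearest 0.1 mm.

PW ≈ 25.1 mm; rainfall ≈ 9.0 mm

Precipitable water is the column-integrated vapour mass per unit area: PW = (1/g) Σ q̄ Δp, with q in kg/kg and Δp in Pa (1 kg/m² of water = 1 mm).
Layer 1013–860 hPa: Δp = 153 hPa = 15300 Pa, q̄ = 0.0086 kg/kg → 0.0086 × 15300 / 9.8 = 13.43 mm
Layer 860–620 hPa: Δp = 240 hPa = 24000 Pa, q̄ = 0.0038 kg/kg → 0.0038 × 24000 / 9.8 = 9.31 mm
Layer 620–350 hPa: Δp = 270 hPa = 27000 Pa, q̄ = 0.00086 kg/kg → 0.00086 × 27000 / 9.8 = 2.37 mm
PW = 13.43 + 9.31 + 2.37 = 25.11 ≈ 25.1 mm.
Rainfall = ε × PW = 0.36 × 25.1 = 9.0 mm.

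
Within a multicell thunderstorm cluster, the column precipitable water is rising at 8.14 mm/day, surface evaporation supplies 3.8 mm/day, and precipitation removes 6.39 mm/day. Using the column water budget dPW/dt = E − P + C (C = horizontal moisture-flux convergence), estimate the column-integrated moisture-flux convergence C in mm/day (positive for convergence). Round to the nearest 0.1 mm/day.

dPW/dt = +8.14 mm/day.
C = dPW/dt − E + P = (+8.14) − 3.8 + 6.39 = 10.7 mm/day.

C ≈ 10.7 mm/day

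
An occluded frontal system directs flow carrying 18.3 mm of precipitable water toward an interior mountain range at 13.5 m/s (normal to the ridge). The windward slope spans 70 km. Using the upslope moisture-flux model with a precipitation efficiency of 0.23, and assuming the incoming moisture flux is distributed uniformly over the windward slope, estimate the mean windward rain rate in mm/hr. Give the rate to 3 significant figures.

R ≈ 2.92 mm/hr

Incoming column moisture flux per unit ridge length: F = V × PW = 13.5 × 18.3 = 247.05 mm·m/s.
Spread over the 70 km slope with efficiency ε = 0.23: R = ε·F/W = 0.23 × 247.05 / 70000 m = 8.117e-04 mm/s.
R = 8.117e-04 × 3600 = 2.92 mm/hr.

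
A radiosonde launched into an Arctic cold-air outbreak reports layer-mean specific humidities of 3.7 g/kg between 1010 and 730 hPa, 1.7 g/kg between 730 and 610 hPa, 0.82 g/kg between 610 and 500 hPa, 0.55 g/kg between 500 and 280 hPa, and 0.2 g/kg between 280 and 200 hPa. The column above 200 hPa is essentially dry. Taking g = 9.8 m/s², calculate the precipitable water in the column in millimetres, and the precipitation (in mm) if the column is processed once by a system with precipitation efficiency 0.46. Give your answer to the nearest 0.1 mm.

Precipitable water is the column-integrated vapour mass per unit area: PW = (1/g) Σ q̄ Δp, with q in kg/kg and Δp in Pa (1 kg/m² of water = 1 mm).
Layer 1010–730 hPa: Δp = 280 hPa = 28000 Pa, q̄ = 0.0037 kg/kg → 0.0037 × 28000 / 9.8 = 10.57 mm
Layer 730–610 hPa: Δp = 120 hPa = 12000 Pa, q̄ = 0.0017 kg/kg → 0.0017 × 12000 / 9.8 = 2.08 mm
Layer 610–500 hPa: Δp = 110 hPa = 11000 Pa, q̄ = 0.00082 kg/kg → 0.00082 × 11000 / 9.8 = 0.92 mm
Layer 500–280 hPa: Δp = 220 hPa = 22000 Pa, q̄ = 0.00055 kg/kg → 0.00055 × 22000 / 9.8 = 1.23 mm
Layer 280–200 hPa: Δp = 80 hPa = 8000 Pa, q̄ = 0.0002 kg/kg → 0.0002 × 8000 / 9.8 = 0.16 mm
PW = 10.57 + 2.08 + 0.92 + 1.23 + 0.16 = 14.96 ≈ 15.0 mm.
Precipitation = ε × PW = 0.46 × 15.0 = 6.9 mm.

PW ≈ 15.0 mm; precipitation ≈ 6.9 mm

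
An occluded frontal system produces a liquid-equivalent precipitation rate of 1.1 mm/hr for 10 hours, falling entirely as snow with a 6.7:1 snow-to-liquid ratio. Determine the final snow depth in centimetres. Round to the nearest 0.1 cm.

snow depth ≈ 7.4 cm

Liquid-equivalent depth = 1.1 × 10 = 11 mm.
Snow depth = 11 mm × 6.7 = 73.7 mm = 7.4 cm.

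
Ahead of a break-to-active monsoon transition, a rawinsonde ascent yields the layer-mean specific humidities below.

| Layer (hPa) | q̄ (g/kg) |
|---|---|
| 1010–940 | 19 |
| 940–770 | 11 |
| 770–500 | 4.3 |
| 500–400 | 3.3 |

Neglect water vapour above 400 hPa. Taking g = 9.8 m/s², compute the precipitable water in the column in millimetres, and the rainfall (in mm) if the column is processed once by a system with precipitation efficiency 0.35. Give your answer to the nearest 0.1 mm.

Precipitable water is the column-integrated vapour mass per unit area: PW = (1/g) Σ q̄ Δp, with q in kg/kg and Δp in Pa (1 kg/m² of water = 1 mm).
Layer 1010–940 hPa: Δp = 70 hPa = 7000 Pa, q̄ = 0.019 kg/kg → 0.019 × 7000 / 9.8 = 13.57 mm
Layer 940–770 hPa: Δp = 170 hPa = 17000 Pa, q̄ = 0.011 kg/kg → 0.011 × 17000 / 9.8 = 19.08 mm
Layer 770–500 hPa: Δp = 270 hPa = 27000 Pa, q̄ = 0.0043 kg/kg → 0.0043 × 27000 / 9.8 = 11.85 mm
Layer 500–400 hPa: Δp = 100 hPa = 10000 Pa, q̄ = 0.0033 kg/kg → 0.0033 × 10000 / 9.8 = 3.37 mm
PW = 13.57 + 19.08 + 11.85 + 3.37 = 47.87 ≈ 47.9 mm.
Rainfall = ε × PW = 0.35 × 47.9 = 16.8 mm.

PW ≈ 47.9 mm; rainfall ≈ 16.8 mm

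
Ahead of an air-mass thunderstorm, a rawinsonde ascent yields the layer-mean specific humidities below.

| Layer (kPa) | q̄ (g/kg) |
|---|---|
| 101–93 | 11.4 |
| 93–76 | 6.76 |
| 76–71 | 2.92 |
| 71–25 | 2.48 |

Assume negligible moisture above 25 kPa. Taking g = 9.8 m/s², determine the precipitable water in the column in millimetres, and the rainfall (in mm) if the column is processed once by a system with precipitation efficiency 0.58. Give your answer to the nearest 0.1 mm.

Precipitable water is the column-integrated vapour mass per unit area: PW = (1/g) Σ q̄ Δp, with q in kg/kg and Δp in Pa (1 kg/m² of water = 1 mm).
Layer 101–93 kPa: Δp = 80 hPa = 8000 Pa, q̄ = 0.0114 kg/kg → 0.0114 × 8000 / 9.8 = 9.31 mm
Layer 93–76 kPa: Δp = 170 hPa = 17000 Pa, q̄ = 0.00676 kg/kg → 0.00676 × 17000 / 9.8 = 11.73 mm
Layer 76–71 kPa: Δp = 50 hPa = 5000 Pa, q̄ = 0.00292 kg/kg → 0.00292 × 5000 / 9.8 = 1.49 mm
Layer 71–25 kPa: Δp = 460 hPa = 46000 Pa, q̄ = 0.00248 kg/kg → 0.00248 × 46000 / 9.8 = 11.64 mm
PW = 9.31 + 11.73 + 1.49 + 11.64 = 34.17 ≈ 34.2 mm.
Rainfall = ε × PW = 0.58 × 34.2 = 19.8 mm.

PW ≈ 34.2 mm; rainfall ≈ 19.8 mm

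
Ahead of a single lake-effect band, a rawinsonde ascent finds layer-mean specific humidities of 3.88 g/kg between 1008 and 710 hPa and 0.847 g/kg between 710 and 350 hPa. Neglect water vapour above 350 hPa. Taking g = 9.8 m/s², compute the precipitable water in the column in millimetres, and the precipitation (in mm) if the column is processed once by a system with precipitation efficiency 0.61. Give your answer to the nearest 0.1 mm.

PW ≈ 14.9 mm; precipitation ≈ 9.1 mm

Precipitable water is the column-integrated vapour mass per unit area: PW = (1/g) Σ q̄ Δp, with q in kg/kg and Δp in Pa (1 kg/m² of water = 1 mm).
Layer 1008–710 hPa: Δp = 298 hPa = 29800 Pa, q̄ = 0.00388 kg/kg → 0.00388 × 29800 / 9.8 = 11.80 mm
Layer 710–350 hPa: Δp = 360 hPa = 36000 Pa, q̄ = 0.000847 kg/kg → 0.000847 × 36000 / 9.8 = 3.11 mm
PW = 11.80 + 3.11 = 14.91 ≈ 14.9 mm.
Precipitation = ε × PW = 0.61 × 14.9 = 9.1 mm.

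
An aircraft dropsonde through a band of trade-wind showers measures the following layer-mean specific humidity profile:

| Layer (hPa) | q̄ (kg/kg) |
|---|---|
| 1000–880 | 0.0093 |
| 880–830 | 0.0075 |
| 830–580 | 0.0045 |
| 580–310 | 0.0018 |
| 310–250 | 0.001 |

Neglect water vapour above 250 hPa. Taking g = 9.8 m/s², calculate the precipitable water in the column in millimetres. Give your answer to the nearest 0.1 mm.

PW ≈ 32.3 mm

Precipitable water is the column-integrated vapour mass per unit area: PW = (1/g) Σ q̄ Δp, with q in kg/kg and Δp in Pa (1 kg/m² of water = 1 mm).
Layer 1000–880 hPa: Δp = 120 hPa = 12000 Pa, q̄ = 0.0093 kg/kg → 0.0093 × 12000 / 9.8 = 11.39 mm
Layer 880–830 hPa: Δp = 50 hPa = 5000 Pa, q̄ = 0.0075 kg/kg → 0.0075 × 5000 / 9.8 = 3.83 mm
Layer 830–580 hPa: Δp = 250 hPa = 25000 Pa, q̄ = 0.0045 kg/kg → 0.0045 × 25000 / 9.8 = 11.48 mm
Layer 580–310 hPa: Δp = 270 hPa = 27000 Pa, q̄ = 0.0018 kg/kg → 0.0018 × 27000 / 9.8 = 4.96 mm
Layer 310–250 hPa: Δp = 60 hPa = 6000 Pa, q̄ = 0.001 kg/kg → 0.001 × 6000 / 9.8 = 0.61 mm
PW = 11.39 + 3.83 + 11.48 + 4.96 + 0.61 = 32.27 ≈ 32.3 mm.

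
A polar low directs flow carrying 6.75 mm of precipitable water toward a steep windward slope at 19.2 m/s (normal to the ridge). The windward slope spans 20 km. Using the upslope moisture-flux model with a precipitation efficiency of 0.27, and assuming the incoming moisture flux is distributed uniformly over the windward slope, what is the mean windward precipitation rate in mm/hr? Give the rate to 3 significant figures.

Incoming column moisture flux per unit ridge length: F = V × PW = 19.2 × 6.75 = 129.6 mm·m/s.
Spread over the 20 km slope with efficiency ε = 0.27: R = ε·F/W = 0.27 × 129.6 / 20000 m = 1.750e-03 mm/s.
R = 1.750e-03 × 3600 = 6.30 mm/hr.

R ≈ 6.30 mm/hr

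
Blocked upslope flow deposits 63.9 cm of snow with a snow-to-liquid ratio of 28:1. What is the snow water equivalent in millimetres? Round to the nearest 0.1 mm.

SWE = snow depth / ratio = 63.9 cm / 28 = 2.282 cm = 22.8 mm.

SWE ≈ 22.8 mm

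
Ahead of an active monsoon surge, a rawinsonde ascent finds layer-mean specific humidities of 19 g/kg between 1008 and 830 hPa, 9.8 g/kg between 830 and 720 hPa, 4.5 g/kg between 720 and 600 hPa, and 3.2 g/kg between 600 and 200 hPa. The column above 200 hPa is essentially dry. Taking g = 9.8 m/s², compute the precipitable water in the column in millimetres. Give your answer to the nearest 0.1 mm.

Precipitable water is the column-integrated vapour mass per unit area: PW = (1/g) Σ q̄ Δp, with q in kg/kg and Δp in Pa (1 kg/m² of water = 1 mm).
Layer 1008–830 hPa: Δp = 178 hPa = 17800 Pa, q̄ = 0.019 kg/kg → 0.019 × 17800 / 9.8 = 34.51 mm
Layer 830–720 hPa: Δp = 110 hPa = 11000 Pa, q̄ = 0.0098 kg/kg → 0.0098 × 11000 / 9.8 = 11.00 mm
Layer 720–600 hPa: Δp = 120 hPa = 12000 Pa, q̄ = 0.0045 kg/kg → 0.0045 × 12000 / 9.8 = 5.51 mm
Layer 600–200 hPa: Δp = 400 hPa = 40000 Pa, q̄ = 0.0032 kg/kg → 0.0032 × 40000 / 9.8 = 13.06 mm
PW = 34.51 + 11.00 + 5.51 + 13.06 = 64.08 ≈ 64.1 mm.

PW ≈ 64.1 mm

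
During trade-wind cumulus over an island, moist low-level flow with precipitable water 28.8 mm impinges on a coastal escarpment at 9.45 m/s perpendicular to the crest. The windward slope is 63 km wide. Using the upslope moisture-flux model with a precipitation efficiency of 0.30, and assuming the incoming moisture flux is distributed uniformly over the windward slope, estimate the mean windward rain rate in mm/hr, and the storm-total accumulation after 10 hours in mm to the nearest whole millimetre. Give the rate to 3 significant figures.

Incoming column moisture flux per unit ridge length: F = V × PW = 9.45 × 28.8 = 272.16 mm·m/s.
Spread over the 63 km slope with efficiency ε = 0.30: R = ε·F/W = 0.30 × 272.16 / 63000 m = 1.296e-03 mm/s.
R = 1.296e-03 × 3600 = 4.67 mm/hr.
Over 10 h: total = 4.67 × 10 = 46.7 ≈ 47 mm.

R ≈ 4.67 mm/hr; total ≈ 47 mm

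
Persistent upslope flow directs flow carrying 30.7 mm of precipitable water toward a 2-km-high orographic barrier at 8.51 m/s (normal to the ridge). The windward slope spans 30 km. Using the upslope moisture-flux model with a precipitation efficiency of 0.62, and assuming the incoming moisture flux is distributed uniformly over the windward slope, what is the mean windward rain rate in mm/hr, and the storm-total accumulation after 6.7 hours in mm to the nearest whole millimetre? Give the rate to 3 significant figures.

Incoming column moisture flux per unit ridge length: F = V × PW = 8.51 × 30.7 = 261.257 mm·m/s.
Spread over the 30 km slope with efficiency ε = 0.62: R = ε·F/W = 0.62 × 261.257 / 30000 m = 5.399e-03 mm/s.
R = 5.399e-03 × 3600 = 19.4 mm/hr.
Over 6.7 h: total = 19.4 × 6.7 = 129.98 ≈ 130 mm.

R ≈ 19.4 mm/hr; total ≈ 130 mm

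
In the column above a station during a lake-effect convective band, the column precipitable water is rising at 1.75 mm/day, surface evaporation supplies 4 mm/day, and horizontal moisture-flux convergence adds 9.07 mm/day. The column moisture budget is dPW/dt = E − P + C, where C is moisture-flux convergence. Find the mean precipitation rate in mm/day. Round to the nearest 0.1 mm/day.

P ≈ 11.3 mm/day

dPW/dt = +1.75 mm/day.
P = E + C − dPW/dt = 4 + (9.07) − (+1.75) = 11.3 mm/day.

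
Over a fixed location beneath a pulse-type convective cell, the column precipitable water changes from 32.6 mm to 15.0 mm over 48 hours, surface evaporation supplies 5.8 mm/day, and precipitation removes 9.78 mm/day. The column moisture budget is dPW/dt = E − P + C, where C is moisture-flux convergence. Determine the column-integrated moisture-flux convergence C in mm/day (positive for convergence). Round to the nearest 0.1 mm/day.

C ≈ -4.8 mm/day

dPW/dt = (15.0 − 32.6) mm / (48/24 day) = -8.800 mm/day.
C = dPW/dt − E + P = (-8.800) − 5.8 + 9.78 = -4.8 mm/day.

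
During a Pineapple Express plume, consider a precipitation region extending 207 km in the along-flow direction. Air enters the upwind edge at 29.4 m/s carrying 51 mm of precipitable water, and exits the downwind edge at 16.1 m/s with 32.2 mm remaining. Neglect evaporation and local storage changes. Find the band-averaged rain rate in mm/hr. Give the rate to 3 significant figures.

Column moisture flux per unit crosswind length is F = V × PW.
Inflow: F_in = 29.4 × 51 = 1499.4 mm·m/s
Outflow: F_out = 16.1 × 32.2 = 518.42 mm·m/s
Steady-state rate R = (F_in − F_out)/L = (1499.4 − 518.42) / 207000 m = 4.739e-03 mm/s.
R = 4.739e-03 × 3600 = 17.1 mm/hr.

R ≈ 17.1 mm/hr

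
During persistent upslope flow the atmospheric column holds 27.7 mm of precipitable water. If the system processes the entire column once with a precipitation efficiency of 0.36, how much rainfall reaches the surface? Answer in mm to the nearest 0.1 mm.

rainfall ≈ 10.0 mm

Rainfall = ε × PW = 0.36 × 27.7 = 10.0 mm.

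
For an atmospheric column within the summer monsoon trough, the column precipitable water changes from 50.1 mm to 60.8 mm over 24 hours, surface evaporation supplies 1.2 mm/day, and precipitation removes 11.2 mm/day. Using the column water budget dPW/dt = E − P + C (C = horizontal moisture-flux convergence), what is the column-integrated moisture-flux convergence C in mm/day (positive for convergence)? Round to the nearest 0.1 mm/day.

dPW/dt = (60.8 − 50.1) mm / (24/24 day) = +10.700 mm/day.
C = dPW/dt − E + P = (+10.700) − 1.2 + 11.2 = 20.7 mm/day.

C ≈ 20.7 mm/day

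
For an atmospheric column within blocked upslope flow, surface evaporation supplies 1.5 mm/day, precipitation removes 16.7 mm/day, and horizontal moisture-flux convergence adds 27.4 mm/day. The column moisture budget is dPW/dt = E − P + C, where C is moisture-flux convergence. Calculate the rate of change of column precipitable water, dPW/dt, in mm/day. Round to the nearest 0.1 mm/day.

dPW/dt = E − P + C = 1.5 − 16.7 + (27.4) = 12.2 mm/day.

dPW/dt ≈ 12.2 mm/day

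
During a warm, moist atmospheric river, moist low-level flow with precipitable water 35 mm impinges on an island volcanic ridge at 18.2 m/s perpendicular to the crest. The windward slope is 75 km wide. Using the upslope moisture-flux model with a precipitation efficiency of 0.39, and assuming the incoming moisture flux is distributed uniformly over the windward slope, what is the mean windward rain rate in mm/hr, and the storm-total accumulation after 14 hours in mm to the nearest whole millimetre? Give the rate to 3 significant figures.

R ≈ 11.9 mm/hr; total ≈ 167 mm

Incoming column moisture flux per unit ridge length: F = V × PW = 18.2 × 35 = 637 mm·m/s.
Spread over the 75 km slope with efficiency ε = 0.39: R = ε·F/W = 0.39 × 637 / 75000 m = 3.312e-03 mm/s.
R = 3.312e-03 × 3600 = 11.9 mm/hr.
Over 14 h: total = 11.9 × 14 = 166.6 ≈ 167 mm.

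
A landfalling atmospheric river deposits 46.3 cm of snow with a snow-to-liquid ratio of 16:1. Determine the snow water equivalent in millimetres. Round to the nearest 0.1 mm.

SWE ≈ 28.9 mm

SWE = snow depth / ratio = 46.3 cm / 16 = 2.894 cm = 28.9 mm.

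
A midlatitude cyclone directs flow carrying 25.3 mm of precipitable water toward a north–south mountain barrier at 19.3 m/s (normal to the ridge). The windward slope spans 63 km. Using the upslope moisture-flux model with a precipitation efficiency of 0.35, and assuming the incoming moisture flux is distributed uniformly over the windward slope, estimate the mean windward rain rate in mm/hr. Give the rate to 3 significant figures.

Incoming column moisture flux per unit ridge length: F = V × PW = 19.3 × 25.3 = 488.29 mm·m/s.
Spread over the 63 km slope with efficiency ε = 0.35: R = ε·F/W = 0.35 × 488.29 / 63000 m = 2.713e-03 mm/s.
R = 2.713e-03 × 3600 = 9.77 mm/hr.

R ≈ 9.77 mm/hr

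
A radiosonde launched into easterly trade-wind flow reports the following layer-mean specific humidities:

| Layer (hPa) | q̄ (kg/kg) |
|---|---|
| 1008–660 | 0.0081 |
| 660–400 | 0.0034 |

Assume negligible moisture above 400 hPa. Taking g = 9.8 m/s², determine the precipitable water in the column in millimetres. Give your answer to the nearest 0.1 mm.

Precipitable water is the column-integrated vapour mass per unit area: PW = (1/g) Σ q̄ Δp, with q in kg/kg and Δp in Pa (1 kg/m² of water = 1 mm).
Layer 1008–660 hPa: Δp = 348 hPa = 34800 Pa, q̄ = 0.0081 kg/kg → 0.0081 × 34800 / 9.8 = 28.76 mm
Layer 660–400 hPa: Δp = 260 hPa = 26000 Pa, q̄ = 0.0034 kg/kg → 0.0034 × 26000 / 9.8 = 9.02 mm
PW = 28.76 + 9.02 = 37.78 ≈ 37.8 mm.

PW ≈ 37.8 mm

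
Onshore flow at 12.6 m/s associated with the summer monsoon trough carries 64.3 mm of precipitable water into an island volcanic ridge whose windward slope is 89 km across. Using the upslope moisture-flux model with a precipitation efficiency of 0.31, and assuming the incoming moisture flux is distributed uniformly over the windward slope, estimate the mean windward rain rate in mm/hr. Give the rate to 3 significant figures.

Incoming column moisture flux per unit ridge length: F = V × PW = 12.6 × 64.3 = 810.18 mm·m/s.
Spread over the 89 km slope with efficiency ε = 0.31: R = ε·F/W = 0.31 × 810.18 / 89000 m = 2.822e-03 mm/s.
R = 2.822e-03 × 3600 = 10.2 mm/hr.

R ≈ 10.2 mm/hr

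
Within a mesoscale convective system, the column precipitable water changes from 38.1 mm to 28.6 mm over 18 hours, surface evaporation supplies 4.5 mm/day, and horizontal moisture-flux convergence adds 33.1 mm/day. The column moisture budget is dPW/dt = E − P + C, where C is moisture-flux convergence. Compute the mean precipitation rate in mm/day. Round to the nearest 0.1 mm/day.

P ≈ 50.3 mm/day

dPW/dt = (28.6 − 38.1) mm / (18/24 day) = -12.667 mm/day.
P = E + C − dPW/dt = 4.5 + (33.1) − (-12.667) = 50.3 mm/day.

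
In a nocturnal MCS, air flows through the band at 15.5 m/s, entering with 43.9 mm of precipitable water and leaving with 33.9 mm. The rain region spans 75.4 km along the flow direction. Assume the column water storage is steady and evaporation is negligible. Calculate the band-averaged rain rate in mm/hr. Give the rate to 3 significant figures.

R ≈ 7.40 mm/hr

Column moisture flux per unit crosswind length is F = V × PW.
Inflow: F_in = 15.5 × 43.9 = 680.45 mm·m/s
Outflow: F_out = 15.5 × 33.9 = 525.45 mm·m/s
Steady-state rate R = (F_in − F_out)/L = (680.45 − 525.45) / 75400 m = 2.056e-03 mm/s.
R = 2.056e-03 × 3600 = 7.40 mm/hr.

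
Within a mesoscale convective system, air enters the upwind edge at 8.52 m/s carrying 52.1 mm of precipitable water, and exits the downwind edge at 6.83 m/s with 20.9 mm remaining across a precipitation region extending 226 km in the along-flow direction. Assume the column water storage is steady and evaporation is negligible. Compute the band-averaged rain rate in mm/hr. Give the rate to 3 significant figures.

Column moisture flux per unit crosswind length is F = V × PW.
Inflow: F_in = 8.52 × 52.1 = 443.892 mm·m/s
Outflow: F_out = 6.83 × 20.9 = 142.747 mm·m/s
Steady-state rate R = (F_in − F_out)/L = (443.892 − 142.747) / 226000 m = 1.332e-03 mm/s.
R = 1.332e-03 × 3600 = 4.80 mm/hr.

R ≈ 4.80 mm/hr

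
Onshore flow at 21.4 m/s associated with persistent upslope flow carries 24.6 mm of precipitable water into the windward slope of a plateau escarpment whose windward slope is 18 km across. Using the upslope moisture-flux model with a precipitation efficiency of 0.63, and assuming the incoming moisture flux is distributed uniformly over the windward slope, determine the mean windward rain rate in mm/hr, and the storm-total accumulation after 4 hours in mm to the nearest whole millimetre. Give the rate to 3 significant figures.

R ≈ 66.3 mm/hr; total ≈ 265 mm

Incoming column moisture flux per unit ridge length: F = V × PW = 21.4 × 24.6 = 526.44 mm·m/s.
Spread over the 18 km slope with efficiency ε = 0.63: R = ε·F/W = 0.63 × 526.44 / 18000 m = 1.843e-02 mm/s.
R = 1.843e-02 × 3600 = 66.3 mm/hr.
Over 4 h: total = 66.3 × 4 = 265.2 ≈ 265 mm.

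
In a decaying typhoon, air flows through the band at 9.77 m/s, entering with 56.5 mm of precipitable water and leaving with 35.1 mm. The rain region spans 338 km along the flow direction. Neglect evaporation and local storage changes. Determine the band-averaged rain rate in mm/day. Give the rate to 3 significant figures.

Column moisture flux per unit crosswind length is F = V × PW.
Inflow: F_in = 9.77 × 56.5 = 552.005 mm·m/s
Outflow: F_out = 9.77 × 35.1 = 342.927 mm·m/s
Steady-state rate R = (F_in − F_out)/L = (552.005 − 342.927) / 338000 m = 6.186e-04 mm/s.
R = 6.186e-04 × 3600 × 24 = 53.4 mm/day.

R ≈ 53.4 mm/day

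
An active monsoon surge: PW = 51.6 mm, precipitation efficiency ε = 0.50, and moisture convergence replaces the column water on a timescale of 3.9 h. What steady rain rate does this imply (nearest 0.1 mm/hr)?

Each overturning extracts ε × PW = 0.50 × 51.6 = 25.8 mm.
Rate = ε·PW / τ = 25.8 / 3.9 h = 6.6 mm/hr.

R ≈ 6.6 mm/hr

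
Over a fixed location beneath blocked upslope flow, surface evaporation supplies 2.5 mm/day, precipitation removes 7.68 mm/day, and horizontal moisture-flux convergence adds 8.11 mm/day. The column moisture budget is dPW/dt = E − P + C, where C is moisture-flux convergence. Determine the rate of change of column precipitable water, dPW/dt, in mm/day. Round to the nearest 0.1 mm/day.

dPW/dt ≈ 2.9 mm/day

dPW/dt = E − P + C = 2.5 − 7.68 + (8.11) = 2.9 mm/day.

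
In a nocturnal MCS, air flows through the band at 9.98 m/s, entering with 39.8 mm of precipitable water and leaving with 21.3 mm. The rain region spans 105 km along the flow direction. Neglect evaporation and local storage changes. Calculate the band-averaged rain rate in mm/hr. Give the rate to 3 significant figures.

R ≈ 6.33 mm/hr

Column moisture flux per unit crosswind length is F = V × PW.
Inflow: F_in = 9.98 × 39.8 = 397.204 mm·m/s
Outflow: F_out = 9.98 × 21.3 = 212.574 mm·m/s
Steady-state rate R = (F_in − F_out)/L = (397.204 − 212.574) / 105000 m = 1.758e-03 mm/s.
R = 1.758e-03 × 3600 = 6.33 mm/hr.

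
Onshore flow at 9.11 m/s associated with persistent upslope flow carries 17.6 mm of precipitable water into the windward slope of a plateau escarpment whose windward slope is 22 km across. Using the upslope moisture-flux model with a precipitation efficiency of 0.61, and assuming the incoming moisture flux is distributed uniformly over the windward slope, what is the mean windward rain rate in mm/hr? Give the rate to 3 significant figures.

Incoming column moisture flux per unit ridge length: F = V × PW = 9.11 × 17.6 = 160.336 mm·m/s.
Spread over the 22 km slope with efficiency ε = 0.61: R = ε·F/W = 0.61 × 160.336 / 22000 m = 4.446e-03 mm/s.
R = 4.446e-03 × 3600 = 16.0 mm/hr.

R ≈ 16.0 mm/hr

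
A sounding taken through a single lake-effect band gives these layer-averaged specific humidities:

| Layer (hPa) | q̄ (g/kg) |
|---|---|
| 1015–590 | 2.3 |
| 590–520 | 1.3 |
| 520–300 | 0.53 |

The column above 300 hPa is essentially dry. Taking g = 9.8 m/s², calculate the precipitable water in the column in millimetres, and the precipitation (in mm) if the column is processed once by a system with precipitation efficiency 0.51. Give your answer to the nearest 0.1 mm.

Precipitable water is the column-integrated vapour mass per unit area: PW = (1/g) Σ q̄ Δp, with q in kg/kg and Δp in Pa (1 kg/m² of water = 1 mm).
Layer 1015–590 hPa: Δp = 425 hPa = 42500 Pa, q̄ = 0.0023 kg/kg → 0.0023 × 42500 / 9.8 = 9.97 mm
Layer 590–520 hPa: Δp = 70 hPa = 7000 Pa, q̄ = 0.0013 kg/kg → 0.0013 × 7000 / 9.8 = 0.93 mm
Layer 520–300 hPa: Δp = 220 hPa = 22000 Pa, q̄ = 0.00053 kg/kg → 0.00053 × 22000 / 9.8 = 1.19 mm
PW = 9.97 + 0.93 + 1.19 = 12.09 ≈ 12.1 mm.
Precipitation = ε × PW = 0.51 × 12.1 = 6.2 mm.

PW ≈ 12.1 mm; precipitation ≈ 6.2 mm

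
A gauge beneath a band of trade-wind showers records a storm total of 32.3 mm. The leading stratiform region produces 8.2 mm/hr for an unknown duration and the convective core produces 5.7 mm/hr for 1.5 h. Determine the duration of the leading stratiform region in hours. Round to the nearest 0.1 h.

duration ≈ 2.9 h

Known phases: 5.7 × 1.5 = 8.55 mm.
Remaining depth = 32.3 − 8.55 = 23.75 mm.
Duration = 23.75 / 8.2 = 2.9 h.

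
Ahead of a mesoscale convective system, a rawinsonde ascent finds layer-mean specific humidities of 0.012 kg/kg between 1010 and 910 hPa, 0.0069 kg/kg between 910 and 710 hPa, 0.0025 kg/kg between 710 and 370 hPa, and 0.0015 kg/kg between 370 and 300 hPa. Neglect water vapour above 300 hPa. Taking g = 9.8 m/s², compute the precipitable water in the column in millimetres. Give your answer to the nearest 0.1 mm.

PW ≈ 36.1 mm

Precipitable water is the column-integrated vapour mass per unit area: PW = (1/g) Σ q̄ Δp, with q in kg/kg and Δp in Pa (1 kg/m² of water = 1 mm).
Layer 1010–910 hPa: Δp = 100 hPa = 10000 Pa, q̄ = 0.012 kg/kg → 0.012 × 10000 / 9.8 = 12.24 mm
Layer 910–710 hPa: Δp = 200 hPa = 20000 Pa, q̄ = 0.0069 kg/kg → 0.0069 × 20000 / 9.8 = 14.08 mm
Layer 710–370 hPa: Δp = 340 hPa = 34000 Pa, q̄ = 0.0025 kg/kg → 0.0025 × 34000 / 9.8 = 8.67 mm
Layer 370–300 hPa: Δp = 70 hPa = 7000 Pa, q̄ = 0.0015 kg/kg → 0.0015 × 7000 / 9.8 = 1.07 mm
PW = 12.24 + 14.08 + 8.67 + 1.07 = 36.06 ≈ 36.1 mm.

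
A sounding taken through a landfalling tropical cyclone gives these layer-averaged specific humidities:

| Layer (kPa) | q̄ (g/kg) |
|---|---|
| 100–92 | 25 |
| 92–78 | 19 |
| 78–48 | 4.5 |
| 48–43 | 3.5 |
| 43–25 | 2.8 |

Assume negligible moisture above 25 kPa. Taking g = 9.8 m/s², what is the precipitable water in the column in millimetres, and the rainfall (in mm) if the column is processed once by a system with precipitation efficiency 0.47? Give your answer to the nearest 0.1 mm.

Precipitable water is the column-integrated vapour mass per unit area: PW = (1/g) Σ q̄ Δp, with q in kg/kg and Δp in Pa (1 kg/m² of water = 1 mm).
Layer 100–92 kPa: Δp = 80 hPa = 8000 Pa, q̄ = 0.025 kg/kg → 0.025 × 8000 / 9.8 = 20.41 mm
Layer 92–78 kPa: Δp = 140 hPa = 14000 Pa, q̄ = 0.019 kg/kg → 0.019 × 14000 / 9.8 = 27.14 mm
Layer 78–48 kPa: Δp = 300 hPa = 30000 Pa, q̄ = 0.0045 kg/kg → 0.0045 × 30000 / 9.8 = 13.78 mm
Layer 48–43 kPa: Δp = 50 hPa = 5000 Pa, q̄ = 0.0035 kg/kg → 0.0035 × 5000 / 9.8 = 1.79 mm
Layer 43–25 kPa: Δp = 180 hPa = 18000 Pa, q̄ = 0.0028 kg/kg → 0.0028 × 18000 / 9.8 = 5.14 mm
PW = 20.41 + 27.14 + 13.78 + 1.79 + 5.14 = 68.26 ≈ 68.3 mm.
Rainfall = ε × PW = 0.47 × 68.3 = 32.1 mm.

PW ≈ 68.3 mm; rainfall ≈ 32.1 mm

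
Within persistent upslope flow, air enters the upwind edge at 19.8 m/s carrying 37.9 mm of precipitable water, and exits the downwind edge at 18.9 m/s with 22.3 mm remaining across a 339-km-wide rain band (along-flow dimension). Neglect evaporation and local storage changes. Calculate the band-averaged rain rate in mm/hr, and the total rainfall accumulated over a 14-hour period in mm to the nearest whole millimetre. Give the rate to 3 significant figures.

Column moisture flux per unit crosswind length is F = V × PW.
Inflow: F_in = 19.8 × 37.9 = 750.42 mm·m/s
Outflow: F_out = 18.9 × 22.3 = 421.47 mm·m/s
Steady-state rate R = (F_in − F_out)/L = (750.42 − 421.47) / 339000 m = 9.704e-04 mm/s.
R = 9.704e-04 × 3600 = 3.49 mm/hr.
Over 14 h: total = 3.49 × 14 = 48.86 ≈ 49 mm.

R ≈ 3.49 mm/hr; total ≈ 49 mm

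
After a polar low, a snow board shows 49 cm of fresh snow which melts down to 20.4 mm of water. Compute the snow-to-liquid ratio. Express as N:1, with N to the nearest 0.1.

ratio ≈ 24.0

Ratio = snow depth / SWE = 490 mm / 20.4 mm = 24.0, i.e. 24.0:1.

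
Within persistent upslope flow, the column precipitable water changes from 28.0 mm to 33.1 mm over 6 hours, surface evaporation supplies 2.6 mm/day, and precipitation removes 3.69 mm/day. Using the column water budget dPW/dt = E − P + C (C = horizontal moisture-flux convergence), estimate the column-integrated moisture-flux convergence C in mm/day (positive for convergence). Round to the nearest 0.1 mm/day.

C ≈ 21.5 mm/day

dPW/dt = (33.1 − 28.0) mm / (6/24 day) = +20.400 mm/day.
C = dPW/dt − E + P = (+20.400) − 2.6 + 3.69 = 21.5 mm/day.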